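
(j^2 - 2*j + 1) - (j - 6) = j^2 - 3*j + 7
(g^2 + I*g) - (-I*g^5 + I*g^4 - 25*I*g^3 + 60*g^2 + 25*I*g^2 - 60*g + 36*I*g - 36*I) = I*g^5 - I*g^4 + 25*I*g^3 - 59*g^2 - 25*I*g^2 + 60*g - 35*I*g + 36*I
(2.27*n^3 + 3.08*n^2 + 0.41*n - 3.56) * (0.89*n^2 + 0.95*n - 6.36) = 2.0203*n^5 + 4.8977*n^4 - 11.1463*n^3 - 22.3677*n^2 - 5.9896*n + 22.6416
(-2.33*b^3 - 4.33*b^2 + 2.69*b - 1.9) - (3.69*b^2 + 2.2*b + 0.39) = -2.33*b^3 - 8.02*b^2 + 0.49*b - 2.29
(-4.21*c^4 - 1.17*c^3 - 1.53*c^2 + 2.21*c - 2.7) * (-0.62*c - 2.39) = 2.6102*c^5 + 10.7873*c^4 + 3.7449*c^3 + 2.2865*c^2 - 3.6079*c + 6.453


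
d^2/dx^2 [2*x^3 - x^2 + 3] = 12*x - 2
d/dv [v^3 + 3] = 3*v^2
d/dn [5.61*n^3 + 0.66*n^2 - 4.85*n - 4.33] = 16.83*n^2 + 1.32*n - 4.85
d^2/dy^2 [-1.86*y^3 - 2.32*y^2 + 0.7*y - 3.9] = -11.16*y - 4.64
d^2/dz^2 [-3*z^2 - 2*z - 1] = -6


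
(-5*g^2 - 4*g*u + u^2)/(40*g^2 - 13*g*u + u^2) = (g + u)/(-8*g + u)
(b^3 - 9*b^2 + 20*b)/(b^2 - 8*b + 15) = b*(b - 4)/(b - 3)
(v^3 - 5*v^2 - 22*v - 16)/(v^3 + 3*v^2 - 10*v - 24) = (v^2 - 7*v - 8)/(v^2 + v - 12)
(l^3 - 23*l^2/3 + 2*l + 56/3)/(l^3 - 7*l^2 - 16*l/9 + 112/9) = 3*(l - 2)/(3*l - 4)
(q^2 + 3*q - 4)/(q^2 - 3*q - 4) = (-q^2 - 3*q + 4)/(-q^2 + 3*q + 4)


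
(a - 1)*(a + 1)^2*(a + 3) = a^4 + 4*a^3 + 2*a^2 - 4*a - 3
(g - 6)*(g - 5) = g^2 - 11*g + 30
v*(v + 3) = v^2 + 3*v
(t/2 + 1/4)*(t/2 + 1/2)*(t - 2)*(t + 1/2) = t^4/4 - 11*t^2/16 - 9*t/16 - 1/8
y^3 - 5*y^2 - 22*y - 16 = (y - 8)*(y + 1)*(y + 2)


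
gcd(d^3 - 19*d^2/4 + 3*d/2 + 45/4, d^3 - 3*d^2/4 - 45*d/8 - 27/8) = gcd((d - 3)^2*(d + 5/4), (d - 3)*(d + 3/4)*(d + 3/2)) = d - 3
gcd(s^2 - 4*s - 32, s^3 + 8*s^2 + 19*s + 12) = s + 4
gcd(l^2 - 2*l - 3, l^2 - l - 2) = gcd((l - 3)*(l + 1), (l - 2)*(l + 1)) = l + 1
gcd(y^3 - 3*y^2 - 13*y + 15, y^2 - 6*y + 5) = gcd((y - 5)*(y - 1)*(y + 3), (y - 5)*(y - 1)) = y^2 - 6*y + 5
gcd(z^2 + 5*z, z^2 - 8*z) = z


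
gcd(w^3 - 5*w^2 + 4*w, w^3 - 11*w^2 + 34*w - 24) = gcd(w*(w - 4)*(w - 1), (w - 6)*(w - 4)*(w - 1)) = w^2 - 5*w + 4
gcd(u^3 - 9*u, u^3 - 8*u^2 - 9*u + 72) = u^2 - 9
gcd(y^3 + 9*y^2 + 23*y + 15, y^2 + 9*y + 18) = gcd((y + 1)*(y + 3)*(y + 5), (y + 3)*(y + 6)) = y + 3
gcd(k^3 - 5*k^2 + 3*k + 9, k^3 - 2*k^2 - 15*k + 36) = k^2 - 6*k + 9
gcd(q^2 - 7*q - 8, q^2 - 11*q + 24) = q - 8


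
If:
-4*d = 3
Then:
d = -3/4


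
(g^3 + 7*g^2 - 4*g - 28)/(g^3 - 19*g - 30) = (g^2 + 5*g - 14)/(g^2 - 2*g - 15)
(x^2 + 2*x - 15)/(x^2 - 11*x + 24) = (x + 5)/(x - 8)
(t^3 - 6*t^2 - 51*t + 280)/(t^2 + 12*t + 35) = (t^2 - 13*t + 40)/(t + 5)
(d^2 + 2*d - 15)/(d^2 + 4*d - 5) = (d - 3)/(d - 1)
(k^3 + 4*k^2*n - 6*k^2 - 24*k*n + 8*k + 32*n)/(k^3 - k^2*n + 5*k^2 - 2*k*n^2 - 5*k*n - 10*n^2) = (-k^3 - 4*k^2*n + 6*k^2 + 24*k*n - 8*k - 32*n)/(-k^3 + k^2*n - 5*k^2 + 2*k*n^2 + 5*k*n + 10*n^2)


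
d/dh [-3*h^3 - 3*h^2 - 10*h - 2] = -9*h^2 - 6*h - 10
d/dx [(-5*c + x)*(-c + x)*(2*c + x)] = -7*c^2 - 8*c*x + 3*x^2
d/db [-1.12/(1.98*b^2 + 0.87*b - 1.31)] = (4.4352*b + 0.9744)/(1.98*b^2 + 0.87*b - 1.31)^2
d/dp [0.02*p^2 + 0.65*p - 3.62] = 0.04*p + 0.65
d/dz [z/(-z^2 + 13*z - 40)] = (z^2 - 40)/(z^4 - 26*z^3 + 249*z^2 - 1040*z + 1600)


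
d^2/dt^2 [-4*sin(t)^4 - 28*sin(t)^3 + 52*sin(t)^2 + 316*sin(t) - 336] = 64*sin(t)^4 + 252*sin(t)^3 - 256*sin(t)^2 - 484*sin(t) + 104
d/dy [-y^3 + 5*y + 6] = 5 - 3*y^2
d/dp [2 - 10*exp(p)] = -10*exp(p)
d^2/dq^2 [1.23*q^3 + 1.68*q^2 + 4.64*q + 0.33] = 7.38*q + 3.36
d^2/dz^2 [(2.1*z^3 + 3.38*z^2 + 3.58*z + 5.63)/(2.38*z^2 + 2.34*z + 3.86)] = (-1.4210854715202e-14*z^5 - 12.677728*z^3 + 118.843368*z^2 + 178.530072*z - 5.73880000000001)/(13.481272*z^6 + 39.764088*z^5 + 104.689536*z^4 + 141.795576*z^3 + 169.790592*z^2 + 104.595192*z + 57.512456)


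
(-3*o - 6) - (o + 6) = -4*o - 12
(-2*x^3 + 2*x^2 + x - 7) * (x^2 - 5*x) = -2*x^5 + 12*x^4 - 9*x^3 - 12*x^2 + 35*x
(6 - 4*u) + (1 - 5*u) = 7 - 9*u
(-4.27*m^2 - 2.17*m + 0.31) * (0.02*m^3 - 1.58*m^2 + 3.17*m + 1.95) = -0.0854*m^5 + 6.7032*m^4 - 10.1011*m^3 - 15.6952*m^2 - 3.2488*m + 0.6045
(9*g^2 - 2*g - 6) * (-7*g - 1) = -63*g^3 + 5*g^2 + 44*g + 6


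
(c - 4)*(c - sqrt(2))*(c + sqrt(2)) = c^3 - 4*c^2 - 2*c + 8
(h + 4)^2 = h^2 + 8*h + 16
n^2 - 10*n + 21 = (n - 7)*(n - 3)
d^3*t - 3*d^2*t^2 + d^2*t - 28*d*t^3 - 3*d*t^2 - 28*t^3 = (d - 7*t)*(d + 4*t)*(d*t + t)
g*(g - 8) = g^2 - 8*g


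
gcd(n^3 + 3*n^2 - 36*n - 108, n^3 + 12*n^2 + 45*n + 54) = n^2 + 9*n + 18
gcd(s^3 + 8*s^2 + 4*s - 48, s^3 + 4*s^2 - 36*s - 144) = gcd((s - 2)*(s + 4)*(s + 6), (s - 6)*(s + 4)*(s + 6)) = s^2 + 10*s + 24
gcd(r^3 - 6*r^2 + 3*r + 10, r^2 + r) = r + 1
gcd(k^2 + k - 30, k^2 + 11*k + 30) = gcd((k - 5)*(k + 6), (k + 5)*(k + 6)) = k + 6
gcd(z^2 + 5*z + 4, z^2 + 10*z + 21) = 1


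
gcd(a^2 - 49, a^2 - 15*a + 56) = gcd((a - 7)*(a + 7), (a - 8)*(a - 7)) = a - 7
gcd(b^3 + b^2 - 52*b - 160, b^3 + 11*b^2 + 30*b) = b + 5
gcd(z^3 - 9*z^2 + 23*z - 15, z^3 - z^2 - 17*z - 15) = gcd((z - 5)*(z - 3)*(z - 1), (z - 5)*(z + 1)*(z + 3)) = z - 5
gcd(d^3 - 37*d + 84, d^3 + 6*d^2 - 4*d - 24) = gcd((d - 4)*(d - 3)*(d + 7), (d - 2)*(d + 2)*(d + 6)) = 1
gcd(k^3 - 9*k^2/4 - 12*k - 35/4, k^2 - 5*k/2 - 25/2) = k - 5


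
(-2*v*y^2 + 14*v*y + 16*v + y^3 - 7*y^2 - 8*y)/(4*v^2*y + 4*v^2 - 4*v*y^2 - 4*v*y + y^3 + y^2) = (y - 8)/(-2*v + y)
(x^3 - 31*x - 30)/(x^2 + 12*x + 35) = (x^2 - 5*x - 6)/(x + 7)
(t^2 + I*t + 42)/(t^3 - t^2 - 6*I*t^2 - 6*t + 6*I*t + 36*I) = (t + 7*I)/(t^2 - t - 6)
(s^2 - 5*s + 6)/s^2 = 1 - 5/s + 6/s^2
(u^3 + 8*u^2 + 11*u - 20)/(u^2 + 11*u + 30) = (u^2 + 3*u - 4)/(u + 6)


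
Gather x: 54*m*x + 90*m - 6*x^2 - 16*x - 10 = 90*m - 6*x^2 + x*(54*m - 16) - 10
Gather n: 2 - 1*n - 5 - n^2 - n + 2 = -n^2 - 2*n - 1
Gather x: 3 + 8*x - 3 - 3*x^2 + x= -3*x^2 + 9*x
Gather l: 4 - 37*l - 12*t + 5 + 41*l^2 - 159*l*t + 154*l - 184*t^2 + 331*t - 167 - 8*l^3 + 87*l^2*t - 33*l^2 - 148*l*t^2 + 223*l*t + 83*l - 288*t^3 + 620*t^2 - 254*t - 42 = -8*l^3 + l^2*(87*t + 8) + l*(-148*t^2 + 64*t + 200) - 288*t^3 + 436*t^2 + 65*t - 200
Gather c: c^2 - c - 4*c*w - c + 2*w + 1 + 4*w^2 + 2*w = c^2 + c*(-4*w - 2) + 4*w^2 + 4*w + 1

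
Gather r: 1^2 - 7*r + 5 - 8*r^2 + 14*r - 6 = -8*r^2 + 7*r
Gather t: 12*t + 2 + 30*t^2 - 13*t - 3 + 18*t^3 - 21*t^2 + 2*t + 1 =18*t^3 + 9*t^2 + t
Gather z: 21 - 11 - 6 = 4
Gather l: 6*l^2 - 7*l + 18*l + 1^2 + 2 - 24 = 6*l^2 + 11*l - 21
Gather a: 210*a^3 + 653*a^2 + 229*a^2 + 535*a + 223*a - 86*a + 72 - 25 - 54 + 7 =210*a^3 + 882*a^2 + 672*a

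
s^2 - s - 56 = (s - 8)*(s + 7)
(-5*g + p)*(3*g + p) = -15*g^2 - 2*g*p + p^2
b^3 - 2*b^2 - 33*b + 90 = (b - 5)*(b - 3)*(b + 6)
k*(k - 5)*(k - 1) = k^3 - 6*k^2 + 5*k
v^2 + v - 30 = (v - 5)*(v + 6)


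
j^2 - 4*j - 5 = (j - 5)*(j + 1)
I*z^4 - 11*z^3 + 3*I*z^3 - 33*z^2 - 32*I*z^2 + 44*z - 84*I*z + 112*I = (z + 4)*(z + 4*I)*(z + 7*I)*(I*z - I)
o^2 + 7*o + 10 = (o + 2)*(o + 5)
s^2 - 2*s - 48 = (s - 8)*(s + 6)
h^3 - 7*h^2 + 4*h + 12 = (h - 6)*(h - 2)*(h + 1)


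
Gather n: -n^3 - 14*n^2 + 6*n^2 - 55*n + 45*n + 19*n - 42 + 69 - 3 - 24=-n^3 - 8*n^2 + 9*n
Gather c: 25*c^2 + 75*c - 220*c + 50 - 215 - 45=25*c^2 - 145*c - 210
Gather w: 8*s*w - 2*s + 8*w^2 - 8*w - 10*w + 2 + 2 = -2*s + 8*w^2 + w*(8*s - 18) + 4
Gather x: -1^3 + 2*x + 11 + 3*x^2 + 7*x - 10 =3*x^2 + 9*x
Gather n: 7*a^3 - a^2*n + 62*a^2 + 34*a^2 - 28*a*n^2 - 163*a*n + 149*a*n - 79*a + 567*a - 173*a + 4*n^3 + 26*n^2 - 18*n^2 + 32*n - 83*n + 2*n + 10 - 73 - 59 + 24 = 7*a^3 + 96*a^2 + 315*a + 4*n^3 + n^2*(8 - 28*a) + n*(-a^2 - 14*a - 49) - 98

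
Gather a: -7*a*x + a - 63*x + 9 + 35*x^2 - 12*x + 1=a*(1 - 7*x) + 35*x^2 - 75*x + 10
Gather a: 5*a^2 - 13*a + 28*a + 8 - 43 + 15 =5*a^2 + 15*a - 20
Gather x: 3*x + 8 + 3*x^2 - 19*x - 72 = 3*x^2 - 16*x - 64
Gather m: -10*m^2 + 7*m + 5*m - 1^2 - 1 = -10*m^2 + 12*m - 2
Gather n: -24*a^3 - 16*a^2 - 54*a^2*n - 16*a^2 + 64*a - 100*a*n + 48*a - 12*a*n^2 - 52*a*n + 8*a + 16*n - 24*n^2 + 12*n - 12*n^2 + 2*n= -24*a^3 - 32*a^2 + 120*a + n^2*(-12*a - 36) + n*(-54*a^2 - 152*a + 30)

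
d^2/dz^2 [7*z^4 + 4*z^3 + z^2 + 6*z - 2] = 84*z^2 + 24*z + 2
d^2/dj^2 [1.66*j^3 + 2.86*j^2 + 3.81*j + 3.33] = 9.96*j + 5.72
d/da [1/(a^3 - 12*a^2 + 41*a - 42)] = (-3*a^2 + 24*a - 41)/(a^3 - 12*a^2 + 41*a - 42)^2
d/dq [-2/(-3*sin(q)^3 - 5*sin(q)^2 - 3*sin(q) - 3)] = 2*(-10*sin(q) + 9*cos(q)^2 - 12)*cos(q)/(3*sin(q)^3 + 5*sin(q)^2 + 3*sin(q) + 3)^2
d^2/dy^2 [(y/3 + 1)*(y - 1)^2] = 2*y + 2/3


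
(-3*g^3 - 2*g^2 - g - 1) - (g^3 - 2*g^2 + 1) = -4*g^3 - g - 2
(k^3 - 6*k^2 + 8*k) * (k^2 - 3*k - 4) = k^5 - 9*k^4 + 22*k^3 - 32*k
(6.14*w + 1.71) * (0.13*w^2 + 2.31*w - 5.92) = 0.7982*w^3 + 14.4057*w^2 - 32.3987*w - 10.1232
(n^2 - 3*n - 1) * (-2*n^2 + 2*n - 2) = -2*n^4 + 8*n^3 - 6*n^2 + 4*n + 2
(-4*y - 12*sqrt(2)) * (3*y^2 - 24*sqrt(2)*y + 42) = -12*y^3 + 60*sqrt(2)*y^2 + 408*y - 504*sqrt(2)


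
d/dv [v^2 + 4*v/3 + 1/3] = 2*v + 4/3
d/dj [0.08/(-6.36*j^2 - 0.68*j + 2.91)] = (1.0176*j + 0.0544)/(6.36*j^2 + 0.68*j - 2.91)^2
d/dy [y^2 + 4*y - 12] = 2*y + 4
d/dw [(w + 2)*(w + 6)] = 2*w + 8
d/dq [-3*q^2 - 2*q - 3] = -6*q - 2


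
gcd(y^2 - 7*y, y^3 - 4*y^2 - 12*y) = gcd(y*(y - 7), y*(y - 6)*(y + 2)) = y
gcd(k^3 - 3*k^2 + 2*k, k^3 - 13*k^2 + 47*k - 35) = k - 1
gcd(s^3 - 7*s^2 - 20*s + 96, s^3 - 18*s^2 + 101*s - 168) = s^2 - 11*s + 24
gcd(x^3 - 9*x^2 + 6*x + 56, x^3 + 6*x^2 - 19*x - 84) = x - 4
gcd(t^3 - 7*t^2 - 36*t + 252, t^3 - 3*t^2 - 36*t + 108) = t^2 - 36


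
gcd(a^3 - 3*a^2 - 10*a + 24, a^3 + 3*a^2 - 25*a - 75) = a + 3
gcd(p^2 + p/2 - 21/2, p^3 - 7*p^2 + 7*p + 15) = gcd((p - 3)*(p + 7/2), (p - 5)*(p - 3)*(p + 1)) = p - 3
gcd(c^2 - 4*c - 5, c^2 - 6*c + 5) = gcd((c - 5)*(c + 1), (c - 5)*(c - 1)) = c - 5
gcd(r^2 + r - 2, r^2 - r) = r - 1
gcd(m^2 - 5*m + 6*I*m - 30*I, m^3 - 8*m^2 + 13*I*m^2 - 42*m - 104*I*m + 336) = m + 6*I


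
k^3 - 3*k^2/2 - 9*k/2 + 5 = (k - 5/2)*(k - 1)*(k + 2)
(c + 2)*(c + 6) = c^2 + 8*c + 12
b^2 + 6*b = b*(b + 6)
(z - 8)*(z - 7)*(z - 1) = z^3 - 16*z^2 + 71*z - 56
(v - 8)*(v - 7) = v^2 - 15*v + 56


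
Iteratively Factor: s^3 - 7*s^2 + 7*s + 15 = (s + 1)*(s^2 - 8*s + 15) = (s - 5)*(s + 1)*(s - 3)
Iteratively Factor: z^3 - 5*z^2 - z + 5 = (z + 1)*(z^2 - 6*z + 5) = (z - 1)*(z + 1)*(z - 5)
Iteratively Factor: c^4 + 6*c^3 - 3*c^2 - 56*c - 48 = (c - 3)*(c^3 + 9*c^2 + 24*c + 16) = (c - 3)*(c + 4)*(c^2 + 5*c + 4) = (c - 3)*(c + 4)^2*(c + 1)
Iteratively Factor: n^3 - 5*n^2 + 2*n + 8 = (n - 4)*(n^2 - n - 2) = (n - 4)*(n - 2)*(n + 1)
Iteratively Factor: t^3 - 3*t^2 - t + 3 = (t - 3)*(t^2 - 1) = (t - 3)*(t - 1)*(t + 1)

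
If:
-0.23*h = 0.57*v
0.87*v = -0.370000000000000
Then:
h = 1.05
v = -0.43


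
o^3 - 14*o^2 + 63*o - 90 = (o - 6)*(o - 5)*(o - 3)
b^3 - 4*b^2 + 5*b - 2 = (b - 2)*(b - 1)^2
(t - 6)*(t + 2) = t^2 - 4*t - 12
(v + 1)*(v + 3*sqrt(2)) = v^2 + v + 3*sqrt(2)*v + 3*sqrt(2)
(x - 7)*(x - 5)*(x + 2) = x^3 - 10*x^2 + 11*x + 70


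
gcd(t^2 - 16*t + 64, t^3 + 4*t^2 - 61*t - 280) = t - 8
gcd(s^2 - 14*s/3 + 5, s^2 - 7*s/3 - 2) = s - 3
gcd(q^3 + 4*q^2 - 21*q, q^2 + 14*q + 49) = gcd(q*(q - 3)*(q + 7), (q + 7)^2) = q + 7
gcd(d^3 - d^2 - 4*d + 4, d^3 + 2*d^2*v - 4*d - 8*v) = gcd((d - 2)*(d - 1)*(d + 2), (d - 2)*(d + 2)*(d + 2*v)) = d^2 - 4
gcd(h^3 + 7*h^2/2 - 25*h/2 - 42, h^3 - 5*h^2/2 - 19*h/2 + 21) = h^2 - h/2 - 21/2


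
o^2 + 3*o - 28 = (o - 4)*(o + 7)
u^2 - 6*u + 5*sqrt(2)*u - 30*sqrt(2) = (u - 6)*(u + 5*sqrt(2))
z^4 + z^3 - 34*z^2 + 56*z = z*(z - 4)*(z - 2)*(z + 7)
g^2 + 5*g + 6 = (g + 2)*(g + 3)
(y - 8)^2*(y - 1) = y^3 - 17*y^2 + 80*y - 64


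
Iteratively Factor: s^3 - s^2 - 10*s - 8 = (s + 2)*(s^2 - 3*s - 4) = (s - 4)*(s + 2)*(s + 1)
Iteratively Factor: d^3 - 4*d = (d + 2)*(d^2 - 2*d) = d*(d + 2)*(d - 2)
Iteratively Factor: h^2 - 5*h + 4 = (h - 1)*(h - 4)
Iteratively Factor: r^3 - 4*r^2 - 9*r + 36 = (r - 4)*(r^2 - 9) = (r - 4)*(r + 3)*(r - 3)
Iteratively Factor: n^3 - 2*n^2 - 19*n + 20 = (n - 5)*(n^2 + 3*n - 4) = (n - 5)*(n + 4)*(n - 1)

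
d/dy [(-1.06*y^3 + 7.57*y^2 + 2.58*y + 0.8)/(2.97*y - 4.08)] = (-6.2964*y^3 + 35.4573*y^2 - 61.7712*y - 12.9024)/(8.8209*y^2 - 24.2352*y + 16.6464)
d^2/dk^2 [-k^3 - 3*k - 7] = -6*k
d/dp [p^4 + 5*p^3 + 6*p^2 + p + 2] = 4*p^3 + 15*p^2 + 12*p + 1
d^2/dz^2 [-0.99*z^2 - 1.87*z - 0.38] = -1.98000000000000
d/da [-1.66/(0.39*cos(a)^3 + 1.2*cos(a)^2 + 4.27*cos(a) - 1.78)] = (1.9422*sin(a)^2 - 3.984*cos(a) - 9.0304)*sin(a)/(0.39*cos(a)^3 + 1.2*cos(a)^2 + 4.27*cos(a) - 1.78)^2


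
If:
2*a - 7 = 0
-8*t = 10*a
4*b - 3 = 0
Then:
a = 7/2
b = 3/4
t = -35/8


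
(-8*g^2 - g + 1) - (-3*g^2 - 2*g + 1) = -5*g^2 + g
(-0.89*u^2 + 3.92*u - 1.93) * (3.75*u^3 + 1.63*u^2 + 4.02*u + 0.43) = -3.3375*u^5 + 13.2493*u^4 - 4.4257*u^3 + 12.2298*u^2 - 6.073*u - 0.8299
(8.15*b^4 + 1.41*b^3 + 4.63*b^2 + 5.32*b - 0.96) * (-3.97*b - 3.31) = -32.3555*b^5 - 32.5742*b^4 - 23.0482*b^3 - 36.4457*b^2 - 13.798*b + 3.1776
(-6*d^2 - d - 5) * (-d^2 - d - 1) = 6*d^4 + 7*d^3 + 12*d^2 + 6*d + 5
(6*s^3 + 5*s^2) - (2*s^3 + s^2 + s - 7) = 4*s^3 + 4*s^2 - s + 7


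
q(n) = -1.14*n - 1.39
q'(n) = -1.14000000000000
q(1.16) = -2.71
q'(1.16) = -1.14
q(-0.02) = -1.37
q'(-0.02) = -1.14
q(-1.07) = -0.17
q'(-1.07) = -1.14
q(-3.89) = 3.04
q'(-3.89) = -1.14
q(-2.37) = 1.31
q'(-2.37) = -1.14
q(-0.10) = -1.28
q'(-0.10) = -1.14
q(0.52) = -1.98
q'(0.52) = -1.14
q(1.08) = -2.62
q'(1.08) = -1.14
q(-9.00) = 8.87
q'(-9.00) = -1.14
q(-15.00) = 15.71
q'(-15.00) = -1.14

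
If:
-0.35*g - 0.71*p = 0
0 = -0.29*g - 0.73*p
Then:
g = 0.00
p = 0.00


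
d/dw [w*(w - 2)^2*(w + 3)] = 4*w^3 - 3*w^2 - 16*w + 12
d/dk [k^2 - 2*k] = 2*k - 2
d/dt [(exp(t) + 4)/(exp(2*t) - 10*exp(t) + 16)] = (-2*(exp(t) - 5)*(exp(t) + 4) + exp(2*t) - 10*exp(t) + 16)*exp(t)/(exp(2*t) - 10*exp(t) + 16)^2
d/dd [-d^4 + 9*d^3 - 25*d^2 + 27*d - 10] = -4*d^3 + 27*d^2 - 50*d + 27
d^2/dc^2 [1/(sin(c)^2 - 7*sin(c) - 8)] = (-4*sin(c)^3 + 25*sin(c)^2 - 100*sin(c) + 114)/((sin(c) - 8)^3*(sin(c) + 1)^2)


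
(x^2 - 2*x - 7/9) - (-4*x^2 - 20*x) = 5*x^2 + 18*x - 7/9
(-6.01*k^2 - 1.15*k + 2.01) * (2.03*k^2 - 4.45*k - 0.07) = -12.2003*k^4 + 24.41*k^3 + 9.6185*k^2 - 8.864*k - 0.1407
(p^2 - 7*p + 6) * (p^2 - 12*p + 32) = p^4 - 19*p^3 + 122*p^2 - 296*p + 192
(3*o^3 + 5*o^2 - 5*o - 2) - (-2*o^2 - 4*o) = 3*o^3 + 7*o^2 - o - 2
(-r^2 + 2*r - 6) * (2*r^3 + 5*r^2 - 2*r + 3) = -2*r^5 - r^4 - 37*r^2 + 18*r - 18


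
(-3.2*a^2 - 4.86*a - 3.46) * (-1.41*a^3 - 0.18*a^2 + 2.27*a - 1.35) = 4.512*a^5 + 7.4286*a^4 - 1.5106*a^3 - 6.0894*a^2 - 1.2932*a + 4.671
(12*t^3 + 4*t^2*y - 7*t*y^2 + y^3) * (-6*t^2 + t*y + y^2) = -72*t^5 - 12*t^4*y + 58*t^3*y^2 - 9*t^2*y^3 - 6*t*y^4 + y^5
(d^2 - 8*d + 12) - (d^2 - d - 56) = 68 - 7*d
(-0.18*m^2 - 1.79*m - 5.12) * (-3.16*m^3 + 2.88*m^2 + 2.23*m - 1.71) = 0.5688*m^5 + 5.138*m^4 + 10.6226*m^3 - 18.4295*m^2 - 8.3567*m + 8.7552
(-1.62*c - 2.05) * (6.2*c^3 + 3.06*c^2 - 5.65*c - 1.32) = -10.044*c^4 - 17.6672*c^3 + 2.88*c^2 + 13.7209*c + 2.706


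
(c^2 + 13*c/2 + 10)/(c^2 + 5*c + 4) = (c + 5/2)/(c + 1)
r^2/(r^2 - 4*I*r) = r/(r - 4*I)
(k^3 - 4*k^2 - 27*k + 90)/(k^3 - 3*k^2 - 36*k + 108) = (k + 5)/(k + 6)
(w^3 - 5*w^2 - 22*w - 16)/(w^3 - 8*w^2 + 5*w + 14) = (w^2 - 6*w - 16)/(w^2 - 9*w + 14)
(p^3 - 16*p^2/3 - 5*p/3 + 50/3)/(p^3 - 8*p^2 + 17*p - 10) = (p + 5/3)/(p - 1)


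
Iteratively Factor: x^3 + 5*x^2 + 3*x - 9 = (x + 3)*(x^2 + 2*x - 3) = (x + 3)^2*(x - 1)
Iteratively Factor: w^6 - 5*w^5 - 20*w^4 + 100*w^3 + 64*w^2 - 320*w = (w + 4)*(w^5 - 9*w^4 + 16*w^3 + 36*w^2 - 80*w) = (w - 4)*(w + 4)*(w^4 - 5*w^3 - 4*w^2 + 20*w) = (w - 4)*(w + 2)*(w + 4)*(w^3 - 7*w^2 + 10*w) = w*(w - 4)*(w + 2)*(w + 4)*(w^2 - 7*w + 10) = w*(w - 4)*(w - 2)*(w + 2)*(w + 4)*(w - 5)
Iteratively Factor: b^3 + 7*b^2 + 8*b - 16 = (b - 1)*(b^2 + 8*b + 16) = (b - 1)*(b + 4)*(b + 4)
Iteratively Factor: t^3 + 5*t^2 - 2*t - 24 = (t + 4)*(t^2 + t - 6) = (t + 3)*(t + 4)*(t - 2)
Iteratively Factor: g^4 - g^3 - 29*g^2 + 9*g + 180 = (g + 4)*(g^3 - 5*g^2 - 9*g + 45) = (g + 3)*(g + 4)*(g^2 - 8*g + 15) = (g - 3)*(g + 3)*(g + 4)*(g - 5)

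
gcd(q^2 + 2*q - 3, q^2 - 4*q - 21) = q + 3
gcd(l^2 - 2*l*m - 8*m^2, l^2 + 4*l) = 1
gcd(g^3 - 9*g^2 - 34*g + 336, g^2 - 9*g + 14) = g - 7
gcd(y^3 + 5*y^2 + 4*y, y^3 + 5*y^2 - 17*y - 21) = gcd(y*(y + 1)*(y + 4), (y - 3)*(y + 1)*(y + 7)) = y + 1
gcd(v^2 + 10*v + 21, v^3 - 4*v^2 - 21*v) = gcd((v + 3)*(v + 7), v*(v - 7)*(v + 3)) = v + 3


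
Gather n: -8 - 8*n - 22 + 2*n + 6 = -6*n - 24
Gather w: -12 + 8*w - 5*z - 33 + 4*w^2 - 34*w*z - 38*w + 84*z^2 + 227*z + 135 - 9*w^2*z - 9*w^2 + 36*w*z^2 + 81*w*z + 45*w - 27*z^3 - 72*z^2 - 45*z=w^2*(-9*z - 5) + w*(36*z^2 + 47*z + 15) - 27*z^3 + 12*z^2 + 177*z + 90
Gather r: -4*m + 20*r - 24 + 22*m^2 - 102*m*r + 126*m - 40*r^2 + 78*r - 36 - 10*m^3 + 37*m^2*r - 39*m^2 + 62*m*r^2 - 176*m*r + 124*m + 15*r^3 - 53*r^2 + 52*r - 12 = -10*m^3 - 17*m^2 + 246*m + 15*r^3 + r^2*(62*m - 93) + r*(37*m^2 - 278*m + 150) - 72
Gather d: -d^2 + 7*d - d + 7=-d^2 + 6*d + 7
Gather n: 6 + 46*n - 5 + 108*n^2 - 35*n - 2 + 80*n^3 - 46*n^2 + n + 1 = 80*n^3 + 62*n^2 + 12*n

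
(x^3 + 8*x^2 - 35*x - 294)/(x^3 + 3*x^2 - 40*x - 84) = (x + 7)/(x + 2)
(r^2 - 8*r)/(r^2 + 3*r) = (r - 8)/(r + 3)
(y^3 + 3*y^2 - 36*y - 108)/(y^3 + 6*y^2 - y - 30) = (y^2 - 36)/(y^2 + 3*y - 10)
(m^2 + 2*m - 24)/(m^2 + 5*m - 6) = (m - 4)/(m - 1)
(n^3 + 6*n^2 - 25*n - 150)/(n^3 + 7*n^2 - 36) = (n^2 - 25)/(n^2 + n - 6)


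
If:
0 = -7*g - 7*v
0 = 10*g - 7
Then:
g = 7/10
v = -7/10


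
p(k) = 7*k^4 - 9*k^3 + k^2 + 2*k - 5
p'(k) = 28*k^3 - 27*k^2 + 2*k + 2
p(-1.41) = 47.06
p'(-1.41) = -132.99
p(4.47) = 2014.74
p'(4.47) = 1972.27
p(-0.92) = 6.03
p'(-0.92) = -44.50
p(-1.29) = 32.79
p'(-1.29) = -105.62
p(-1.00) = 10.00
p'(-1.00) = -55.00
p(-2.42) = 363.65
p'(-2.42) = -557.79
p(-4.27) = 3032.45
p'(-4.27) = -2678.75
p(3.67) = 840.81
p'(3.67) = 1029.74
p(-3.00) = 808.00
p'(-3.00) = -1003.00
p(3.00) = 334.00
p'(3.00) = 521.00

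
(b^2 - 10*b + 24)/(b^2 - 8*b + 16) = (b - 6)/(b - 4)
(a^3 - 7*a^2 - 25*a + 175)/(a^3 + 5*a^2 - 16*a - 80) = (a^2 - 12*a + 35)/(a^2 - 16)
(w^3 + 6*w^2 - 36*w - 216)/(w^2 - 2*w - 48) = (w^2 - 36)/(w - 8)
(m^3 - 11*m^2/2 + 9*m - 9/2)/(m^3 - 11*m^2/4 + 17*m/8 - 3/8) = 4*(m - 3)/(4*m - 1)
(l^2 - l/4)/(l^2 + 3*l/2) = (4*l - 1)/(2*(2*l + 3))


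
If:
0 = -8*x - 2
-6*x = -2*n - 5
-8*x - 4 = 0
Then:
No Solution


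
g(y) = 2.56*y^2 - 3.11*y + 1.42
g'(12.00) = 58.33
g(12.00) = 332.74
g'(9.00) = 42.97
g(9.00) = 180.79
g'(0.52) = -0.45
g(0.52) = 0.50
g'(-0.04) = -3.31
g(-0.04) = 1.55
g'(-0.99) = -8.18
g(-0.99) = 7.01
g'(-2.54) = -16.11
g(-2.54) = 25.84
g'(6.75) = 31.45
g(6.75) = 97.07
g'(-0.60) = -6.18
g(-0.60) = 4.21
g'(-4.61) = -26.71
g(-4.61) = 70.16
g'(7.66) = 36.11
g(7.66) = 127.81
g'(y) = 5.12*y - 3.11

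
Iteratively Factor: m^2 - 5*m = (m)*(m - 5)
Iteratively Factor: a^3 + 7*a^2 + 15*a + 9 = (a + 1)*(a^2 + 6*a + 9) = (a + 1)*(a + 3)*(a + 3)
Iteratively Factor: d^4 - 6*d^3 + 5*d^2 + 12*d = (d + 1)*(d^3 - 7*d^2 + 12*d) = (d - 3)*(d + 1)*(d^2 - 4*d) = d*(d - 3)*(d + 1)*(d - 4)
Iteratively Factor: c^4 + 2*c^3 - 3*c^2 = (c - 1)*(c^3 + 3*c^2) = c*(c - 1)*(c^2 + 3*c) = c^2*(c - 1)*(c + 3)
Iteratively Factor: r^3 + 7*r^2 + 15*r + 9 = (r + 1)*(r^2 + 6*r + 9) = (r + 1)*(r + 3)*(r + 3)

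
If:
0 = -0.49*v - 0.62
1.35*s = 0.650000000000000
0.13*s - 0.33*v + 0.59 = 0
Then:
No Solution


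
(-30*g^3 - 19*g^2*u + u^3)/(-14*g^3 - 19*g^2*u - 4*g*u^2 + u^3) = (-15*g^2 - 2*g*u + u^2)/(-7*g^2 - 6*g*u + u^2)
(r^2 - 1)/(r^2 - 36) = (r^2 - 1)/(r^2 - 36)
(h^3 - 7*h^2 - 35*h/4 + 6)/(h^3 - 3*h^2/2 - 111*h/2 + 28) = (h + 3/2)/(h + 7)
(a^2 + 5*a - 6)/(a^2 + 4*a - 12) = (a - 1)/(a - 2)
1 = 1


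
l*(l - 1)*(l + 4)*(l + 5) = l^4 + 8*l^3 + 11*l^2 - 20*l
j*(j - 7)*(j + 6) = j^3 - j^2 - 42*j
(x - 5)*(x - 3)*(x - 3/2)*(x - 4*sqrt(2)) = x^4 - 19*x^3/2 - 4*sqrt(2)*x^3 + 27*x^2 + 38*sqrt(2)*x^2 - 108*sqrt(2)*x - 45*x/2 + 90*sqrt(2)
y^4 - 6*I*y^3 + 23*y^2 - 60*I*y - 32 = (y - 8*I)*(y - I)^2*(y + 4*I)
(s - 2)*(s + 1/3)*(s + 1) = s^3 - 2*s^2/3 - 7*s/3 - 2/3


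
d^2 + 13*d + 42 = (d + 6)*(d + 7)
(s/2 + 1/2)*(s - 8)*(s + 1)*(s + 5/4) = s^4/2 - 19*s^3/8 - 45*s^2/4 - 107*s/8 - 5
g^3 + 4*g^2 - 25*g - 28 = (g - 4)*(g + 1)*(g + 7)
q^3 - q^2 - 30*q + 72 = (q - 4)*(q - 3)*(q + 6)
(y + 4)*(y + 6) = y^2 + 10*y + 24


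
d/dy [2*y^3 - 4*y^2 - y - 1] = 6*y^2 - 8*y - 1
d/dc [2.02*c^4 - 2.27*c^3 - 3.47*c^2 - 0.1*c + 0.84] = 8.08*c^3 - 6.81*c^2 - 6.94*c - 0.1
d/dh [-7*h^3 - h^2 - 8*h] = -21*h^2 - 2*h - 8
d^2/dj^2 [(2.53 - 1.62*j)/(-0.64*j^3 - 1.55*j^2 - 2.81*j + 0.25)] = (3.981312*j^5 - 2.793216*j^4 - 38.198876*j^3 - 60.659262*j^2 - 64.77879*j - 39.638916)/(0.262144*j^9 + 1.90464*j^8 + 8.065728*j^7 + 20.141795*j^6 + 33.925587*j^5 + 32.21739*j^4 + 15.774791*j^3 - 5.63145*j^2 + 0.526875*j - 0.015625)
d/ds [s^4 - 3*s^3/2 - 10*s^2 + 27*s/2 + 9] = 4*s^3 - 9*s^2/2 - 20*s + 27/2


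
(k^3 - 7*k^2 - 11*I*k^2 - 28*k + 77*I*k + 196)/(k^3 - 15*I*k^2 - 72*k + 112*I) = (k - 7)/(k - 4*I)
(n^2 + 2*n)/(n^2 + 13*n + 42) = n*(n + 2)/(n^2 + 13*n + 42)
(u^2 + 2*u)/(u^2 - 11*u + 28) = u*(u + 2)/(u^2 - 11*u + 28)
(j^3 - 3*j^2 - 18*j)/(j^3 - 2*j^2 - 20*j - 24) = j*(j + 3)/(j^2 + 4*j + 4)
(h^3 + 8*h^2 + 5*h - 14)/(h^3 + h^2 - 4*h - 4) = (h^2 + 6*h - 7)/(h^2 - h - 2)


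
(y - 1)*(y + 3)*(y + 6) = y^3 + 8*y^2 + 9*y - 18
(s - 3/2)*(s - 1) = s^2 - 5*s/2 + 3/2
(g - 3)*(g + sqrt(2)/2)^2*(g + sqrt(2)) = g^4 - 3*g^3 + 2*sqrt(2)*g^3 - 6*sqrt(2)*g^2 + 5*g^2/2 - 15*g/2 + sqrt(2)*g/2 - 3*sqrt(2)/2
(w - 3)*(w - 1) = w^2 - 4*w + 3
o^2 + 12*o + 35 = (o + 5)*(o + 7)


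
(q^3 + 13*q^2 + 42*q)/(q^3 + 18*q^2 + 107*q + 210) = q/(q + 5)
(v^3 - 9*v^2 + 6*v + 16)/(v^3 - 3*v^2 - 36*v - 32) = (v - 2)/(v + 4)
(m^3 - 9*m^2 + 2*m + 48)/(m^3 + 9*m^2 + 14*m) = (m^2 - 11*m + 24)/(m*(m + 7))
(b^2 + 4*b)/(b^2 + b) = (b + 4)/(b + 1)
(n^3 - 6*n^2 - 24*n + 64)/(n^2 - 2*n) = n - 4 - 32/n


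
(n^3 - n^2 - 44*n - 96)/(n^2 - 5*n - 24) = n + 4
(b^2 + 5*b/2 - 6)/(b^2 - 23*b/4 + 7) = 2*(2*b^2 + 5*b - 12)/(4*b^2 - 23*b + 28)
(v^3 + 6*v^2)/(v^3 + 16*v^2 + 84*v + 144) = v^2/(v^2 + 10*v + 24)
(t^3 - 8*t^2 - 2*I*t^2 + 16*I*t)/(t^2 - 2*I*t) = t - 8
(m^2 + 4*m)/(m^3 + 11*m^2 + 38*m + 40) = m/(m^2 + 7*m + 10)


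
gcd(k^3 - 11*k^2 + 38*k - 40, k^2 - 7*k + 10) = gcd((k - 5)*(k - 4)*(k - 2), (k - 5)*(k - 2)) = k^2 - 7*k + 10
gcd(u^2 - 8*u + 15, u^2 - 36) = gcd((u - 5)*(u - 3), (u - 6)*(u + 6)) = 1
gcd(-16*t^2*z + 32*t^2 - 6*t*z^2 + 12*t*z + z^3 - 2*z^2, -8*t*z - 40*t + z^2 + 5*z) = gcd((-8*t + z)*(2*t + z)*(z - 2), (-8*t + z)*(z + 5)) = -8*t + z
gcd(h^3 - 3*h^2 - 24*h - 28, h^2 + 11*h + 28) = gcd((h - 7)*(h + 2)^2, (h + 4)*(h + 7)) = 1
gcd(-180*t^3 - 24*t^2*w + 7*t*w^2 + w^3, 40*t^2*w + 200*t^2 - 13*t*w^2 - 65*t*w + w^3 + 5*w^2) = 5*t - w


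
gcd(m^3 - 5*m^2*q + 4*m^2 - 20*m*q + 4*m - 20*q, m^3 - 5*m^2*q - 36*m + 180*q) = -m + 5*q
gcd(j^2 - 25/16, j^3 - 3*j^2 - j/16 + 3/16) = 1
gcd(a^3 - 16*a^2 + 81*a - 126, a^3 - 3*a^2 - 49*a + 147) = a^2 - 10*a + 21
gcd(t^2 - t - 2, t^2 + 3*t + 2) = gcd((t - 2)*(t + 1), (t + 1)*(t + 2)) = t + 1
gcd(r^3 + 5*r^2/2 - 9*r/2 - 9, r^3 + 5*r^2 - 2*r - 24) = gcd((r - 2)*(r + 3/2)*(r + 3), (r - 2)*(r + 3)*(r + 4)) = r^2 + r - 6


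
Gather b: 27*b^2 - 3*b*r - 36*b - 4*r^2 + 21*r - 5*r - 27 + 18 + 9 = 27*b^2 + b*(-3*r - 36) - 4*r^2 + 16*r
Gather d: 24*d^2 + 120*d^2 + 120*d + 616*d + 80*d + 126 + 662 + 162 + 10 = 144*d^2 + 816*d + 960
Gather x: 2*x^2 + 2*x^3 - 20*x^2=2*x^3 - 18*x^2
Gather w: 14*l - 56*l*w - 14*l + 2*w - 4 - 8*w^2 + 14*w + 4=-8*w^2 + w*(16 - 56*l)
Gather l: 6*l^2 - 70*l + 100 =6*l^2 - 70*l + 100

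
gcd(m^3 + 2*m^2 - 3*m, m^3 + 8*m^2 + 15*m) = m^2 + 3*m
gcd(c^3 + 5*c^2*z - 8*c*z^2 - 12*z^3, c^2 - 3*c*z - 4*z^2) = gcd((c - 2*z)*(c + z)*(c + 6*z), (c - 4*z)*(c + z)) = c + z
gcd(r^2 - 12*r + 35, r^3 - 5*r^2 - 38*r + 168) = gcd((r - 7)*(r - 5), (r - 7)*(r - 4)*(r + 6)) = r - 7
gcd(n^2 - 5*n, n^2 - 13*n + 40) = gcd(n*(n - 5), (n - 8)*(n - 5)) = n - 5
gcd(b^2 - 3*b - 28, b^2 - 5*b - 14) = b - 7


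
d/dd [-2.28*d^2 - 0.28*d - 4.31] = -4.56*d - 0.28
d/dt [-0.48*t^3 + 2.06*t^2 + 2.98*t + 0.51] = -1.44*t^2 + 4.12*t + 2.98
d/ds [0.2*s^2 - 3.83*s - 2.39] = 0.4*s - 3.83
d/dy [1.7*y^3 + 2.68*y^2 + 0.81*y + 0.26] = 5.1*y^2 + 5.36*y + 0.81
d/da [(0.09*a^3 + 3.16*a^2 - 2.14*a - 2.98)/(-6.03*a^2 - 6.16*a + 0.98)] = (-0.5427*a^4 - 1.1088*a^3 - 32.1052*a^2 - 29.7452*a - 20.454)/(36.3609*a^4 + 74.2896*a^3 + 26.1268*a^2 - 12.0736*a + 0.9604)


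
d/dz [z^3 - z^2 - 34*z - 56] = 3*z^2 - 2*z - 34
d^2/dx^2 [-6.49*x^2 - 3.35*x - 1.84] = -12.9800000000000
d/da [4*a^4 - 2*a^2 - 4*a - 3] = 16*a^3 - 4*a - 4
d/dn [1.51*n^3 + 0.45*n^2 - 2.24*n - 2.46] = 4.53*n^2 + 0.9*n - 2.24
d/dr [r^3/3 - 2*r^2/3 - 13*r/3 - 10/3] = r^2 - 4*r/3 - 13/3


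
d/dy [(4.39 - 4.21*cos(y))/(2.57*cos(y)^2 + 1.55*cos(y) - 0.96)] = (-10.8197*cos(y)^2 + 22.5646*cos(y) + 2.7629)*sin(y)/(6.6049*cos(y)^4 + 7.967*cos(y)^3 - 2.5319*cos(y)^2 - 2.976*cos(y) + 0.9216)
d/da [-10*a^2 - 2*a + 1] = -20*a - 2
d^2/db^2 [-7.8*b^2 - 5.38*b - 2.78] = -15.6000000000000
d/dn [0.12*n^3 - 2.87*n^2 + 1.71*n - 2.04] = 0.36*n^2 - 5.74*n + 1.71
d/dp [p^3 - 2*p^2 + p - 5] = 3*p^2 - 4*p + 1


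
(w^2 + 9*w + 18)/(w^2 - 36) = (w + 3)/(w - 6)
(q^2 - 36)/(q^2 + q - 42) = (q + 6)/(q + 7)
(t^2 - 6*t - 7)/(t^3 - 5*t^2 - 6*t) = (t - 7)/(t*(t - 6))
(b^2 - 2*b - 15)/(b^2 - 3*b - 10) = (b + 3)/(b + 2)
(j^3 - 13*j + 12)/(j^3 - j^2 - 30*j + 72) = (j^2 + 3*j - 4)/(j^2 + 2*j - 24)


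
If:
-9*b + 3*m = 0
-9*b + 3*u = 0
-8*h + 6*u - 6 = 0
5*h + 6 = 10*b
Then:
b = -9/5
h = -24/5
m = -27/5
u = -27/5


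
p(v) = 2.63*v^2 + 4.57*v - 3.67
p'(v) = 5.26*v + 4.57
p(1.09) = 4.44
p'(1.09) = 10.30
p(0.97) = 3.24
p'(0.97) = 9.67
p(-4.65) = 31.95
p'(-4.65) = -19.89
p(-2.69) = 3.07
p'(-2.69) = -9.58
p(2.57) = 25.45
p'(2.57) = 18.09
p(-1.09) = -5.53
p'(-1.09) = -1.16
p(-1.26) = -5.25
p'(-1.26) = -2.06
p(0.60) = 0.02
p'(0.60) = 7.73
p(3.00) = 33.71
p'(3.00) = 20.35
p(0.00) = -3.67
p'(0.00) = 4.57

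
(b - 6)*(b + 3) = b^2 - 3*b - 18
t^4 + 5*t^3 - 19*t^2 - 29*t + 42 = (t - 3)*(t - 1)*(t + 2)*(t + 7)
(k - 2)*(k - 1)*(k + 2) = k^3 - k^2 - 4*k + 4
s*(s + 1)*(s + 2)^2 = s^4 + 5*s^3 + 8*s^2 + 4*s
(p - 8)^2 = p^2 - 16*p + 64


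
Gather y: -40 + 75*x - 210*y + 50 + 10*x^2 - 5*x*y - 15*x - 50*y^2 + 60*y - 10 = 10*x^2 + 60*x - 50*y^2 + y*(-5*x - 150)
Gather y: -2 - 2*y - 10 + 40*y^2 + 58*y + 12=40*y^2 + 56*y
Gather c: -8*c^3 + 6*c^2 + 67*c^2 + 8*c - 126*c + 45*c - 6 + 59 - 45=-8*c^3 + 73*c^2 - 73*c + 8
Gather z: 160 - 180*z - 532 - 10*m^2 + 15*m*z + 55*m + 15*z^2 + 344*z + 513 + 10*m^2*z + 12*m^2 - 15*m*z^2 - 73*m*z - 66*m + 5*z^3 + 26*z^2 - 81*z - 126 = 2*m^2 - 11*m + 5*z^3 + z^2*(41 - 15*m) + z*(10*m^2 - 58*m + 83) + 15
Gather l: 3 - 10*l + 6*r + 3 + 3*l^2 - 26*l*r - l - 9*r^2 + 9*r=3*l^2 + l*(-26*r - 11) - 9*r^2 + 15*r + 6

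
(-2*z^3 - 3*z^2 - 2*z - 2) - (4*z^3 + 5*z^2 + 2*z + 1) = -6*z^3 - 8*z^2 - 4*z - 3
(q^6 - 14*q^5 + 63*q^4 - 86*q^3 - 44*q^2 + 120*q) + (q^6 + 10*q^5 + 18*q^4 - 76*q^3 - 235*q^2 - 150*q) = 2*q^6 - 4*q^5 + 81*q^4 - 162*q^3 - 279*q^2 - 30*q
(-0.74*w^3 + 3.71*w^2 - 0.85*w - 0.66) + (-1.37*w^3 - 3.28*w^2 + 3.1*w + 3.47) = -2.11*w^3 + 0.43*w^2 + 2.25*w + 2.81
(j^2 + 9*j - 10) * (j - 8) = j^3 + j^2 - 82*j + 80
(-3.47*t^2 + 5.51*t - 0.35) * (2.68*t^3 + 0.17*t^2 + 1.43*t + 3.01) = -9.2996*t^5 + 14.1769*t^4 - 4.9634*t^3 - 2.6249*t^2 + 16.0846*t - 1.0535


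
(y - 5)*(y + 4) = y^2 - y - 20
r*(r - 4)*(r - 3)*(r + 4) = r^4 - 3*r^3 - 16*r^2 + 48*r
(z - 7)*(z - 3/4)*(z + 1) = z^3 - 27*z^2/4 - 5*z/2 + 21/4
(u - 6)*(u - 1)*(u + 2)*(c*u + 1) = c*u^4 - 5*c*u^3 - 8*c*u^2 + 12*c*u + u^3 - 5*u^2 - 8*u + 12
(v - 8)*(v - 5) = v^2 - 13*v + 40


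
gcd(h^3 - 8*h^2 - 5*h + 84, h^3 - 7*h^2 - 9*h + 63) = h^2 - 4*h - 21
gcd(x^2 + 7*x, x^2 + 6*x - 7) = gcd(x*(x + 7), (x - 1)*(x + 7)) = x + 7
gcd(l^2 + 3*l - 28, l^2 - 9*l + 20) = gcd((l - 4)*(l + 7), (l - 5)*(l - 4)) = l - 4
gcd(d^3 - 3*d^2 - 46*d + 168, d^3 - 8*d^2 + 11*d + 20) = d - 4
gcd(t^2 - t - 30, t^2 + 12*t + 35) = t + 5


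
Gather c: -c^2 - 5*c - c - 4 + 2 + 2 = -c^2 - 6*c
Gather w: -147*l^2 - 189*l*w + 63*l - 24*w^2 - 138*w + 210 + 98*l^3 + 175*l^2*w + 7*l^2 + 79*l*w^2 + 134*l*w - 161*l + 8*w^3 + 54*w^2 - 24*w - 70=98*l^3 - 140*l^2 - 98*l + 8*w^3 + w^2*(79*l + 30) + w*(175*l^2 - 55*l - 162) + 140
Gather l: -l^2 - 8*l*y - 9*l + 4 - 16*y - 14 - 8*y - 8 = -l^2 + l*(-8*y - 9) - 24*y - 18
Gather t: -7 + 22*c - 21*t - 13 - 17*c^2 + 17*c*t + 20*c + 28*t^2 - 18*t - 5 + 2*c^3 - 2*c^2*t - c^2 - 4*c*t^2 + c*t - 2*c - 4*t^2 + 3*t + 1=2*c^3 - 18*c^2 + 40*c + t^2*(24 - 4*c) + t*(-2*c^2 + 18*c - 36) - 24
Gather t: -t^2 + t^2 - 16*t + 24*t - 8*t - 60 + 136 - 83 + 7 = 0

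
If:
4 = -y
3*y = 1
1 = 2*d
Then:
No Solution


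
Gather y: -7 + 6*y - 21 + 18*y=24*y - 28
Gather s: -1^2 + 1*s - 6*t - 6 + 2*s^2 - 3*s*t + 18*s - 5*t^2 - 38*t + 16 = 2*s^2 + s*(19 - 3*t) - 5*t^2 - 44*t + 9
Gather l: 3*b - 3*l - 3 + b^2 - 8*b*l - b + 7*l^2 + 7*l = b^2 + 2*b + 7*l^2 + l*(4 - 8*b) - 3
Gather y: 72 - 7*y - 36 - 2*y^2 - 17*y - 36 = -2*y^2 - 24*y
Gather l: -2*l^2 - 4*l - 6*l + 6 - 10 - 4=-2*l^2 - 10*l - 8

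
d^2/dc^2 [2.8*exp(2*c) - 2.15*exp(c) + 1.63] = (11.2*exp(c) - 2.15)*exp(c)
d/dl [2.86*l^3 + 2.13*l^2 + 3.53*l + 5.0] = 8.58*l^2 + 4.26*l + 3.53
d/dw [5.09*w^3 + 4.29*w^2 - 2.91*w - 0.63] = 15.27*w^2 + 8.58*w - 2.91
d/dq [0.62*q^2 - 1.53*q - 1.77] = 1.24*q - 1.53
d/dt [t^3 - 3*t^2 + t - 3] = 3*t^2 - 6*t + 1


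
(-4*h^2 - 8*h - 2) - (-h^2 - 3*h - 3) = -3*h^2 - 5*h + 1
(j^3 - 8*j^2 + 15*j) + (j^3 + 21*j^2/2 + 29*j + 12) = 2*j^3 + 5*j^2/2 + 44*j + 12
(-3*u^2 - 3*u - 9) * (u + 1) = -3*u^3 - 6*u^2 - 12*u - 9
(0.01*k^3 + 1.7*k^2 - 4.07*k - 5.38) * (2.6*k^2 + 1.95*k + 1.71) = 0.026*k^5 + 4.4395*k^4 - 7.2499*k^3 - 19.0175*k^2 - 17.4507*k - 9.1998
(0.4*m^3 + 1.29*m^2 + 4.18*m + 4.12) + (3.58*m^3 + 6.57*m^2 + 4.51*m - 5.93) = 3.98*m^3 + 7.86*m^2 + 8.69*m - 1.81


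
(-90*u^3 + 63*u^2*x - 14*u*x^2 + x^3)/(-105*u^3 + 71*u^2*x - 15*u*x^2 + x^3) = (-6*u + x)/(-7*u + x)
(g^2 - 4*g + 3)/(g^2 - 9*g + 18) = (g - 1)/(g - 6)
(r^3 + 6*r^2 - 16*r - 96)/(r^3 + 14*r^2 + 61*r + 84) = (r^2 + 2*r - 24)/(r^2 + 10*r + 21)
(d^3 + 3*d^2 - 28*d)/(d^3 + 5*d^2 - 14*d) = (d - 4)/(d - 2)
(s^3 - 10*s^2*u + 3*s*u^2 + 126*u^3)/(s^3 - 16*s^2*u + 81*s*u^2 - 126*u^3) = (s + 3*u)/(s - 3*u)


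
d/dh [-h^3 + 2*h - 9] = 2 - 3*h^2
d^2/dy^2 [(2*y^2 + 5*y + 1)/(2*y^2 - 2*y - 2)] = (7*y^3 + 9*y^2 + 12*y - 1)/(y^6 - 3*y^5 + 5*y^3 - 3*y - 1)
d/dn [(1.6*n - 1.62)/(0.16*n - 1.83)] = (4.883904 - 0.427008*n)/(0.16*n - 1.83)^3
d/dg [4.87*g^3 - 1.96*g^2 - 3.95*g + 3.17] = 14.61*g^2 - 3.92*g - 3.95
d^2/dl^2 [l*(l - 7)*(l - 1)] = 6*l - 16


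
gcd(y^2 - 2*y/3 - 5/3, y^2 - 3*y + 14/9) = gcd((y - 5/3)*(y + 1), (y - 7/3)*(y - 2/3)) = 1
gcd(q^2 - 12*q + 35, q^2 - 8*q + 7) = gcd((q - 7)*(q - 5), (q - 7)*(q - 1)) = q - 7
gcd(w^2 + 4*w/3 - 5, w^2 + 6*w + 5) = 1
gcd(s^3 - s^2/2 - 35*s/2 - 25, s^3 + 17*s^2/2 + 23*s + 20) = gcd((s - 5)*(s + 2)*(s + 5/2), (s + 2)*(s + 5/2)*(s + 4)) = s^2 + 9*s/2 + 5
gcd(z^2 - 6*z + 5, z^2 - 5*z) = z - 5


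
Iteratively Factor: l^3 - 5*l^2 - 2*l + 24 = (l + 2)*(l^2 - 7*l + 12) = (l - 4)*(l + 2)*(l - 3)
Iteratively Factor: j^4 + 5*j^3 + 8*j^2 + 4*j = (j + 1)*(j^3 + 4*j^2 + 4*j) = (j + 1)*(j + 2)*(j^2 + 2*j) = (j + 1)*(j + 2)^2*(j)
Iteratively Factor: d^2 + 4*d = (d + 4)*(d)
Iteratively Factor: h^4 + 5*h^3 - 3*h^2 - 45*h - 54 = (h + 2)*(h^3 + 3*h^2 - 9*h - 27) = (h + 2)*(h + 3)*(h^2 - 9) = (h - 3)*(h + 2)*(h + 3)*(h + 3)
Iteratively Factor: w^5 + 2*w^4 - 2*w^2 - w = (w - 1)*(w^4 + 3*w^3 + 3*w^2 + w) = (w - 1)*(w + 1)*(w^3 + 2*w^2 + w) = (w - 1)*(w + 1)^2*(w^2 + w) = (w - 1)*(w + 1)^3*(w)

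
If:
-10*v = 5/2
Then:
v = -1/4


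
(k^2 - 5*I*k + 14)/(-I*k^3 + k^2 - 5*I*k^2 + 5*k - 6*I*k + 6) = (I*k^2 + 5*k + 14*I)/(k^3 + k^2*(5 + I) + k*(6 + 5*I) + 6*I)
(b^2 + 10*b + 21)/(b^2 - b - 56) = (b + 3)/(b - 8)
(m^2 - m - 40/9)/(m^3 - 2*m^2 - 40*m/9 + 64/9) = (3*m + 5)/(3*m^2 + 2*m - 8)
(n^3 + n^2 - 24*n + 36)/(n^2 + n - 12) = (n^2 + 4*n - 12)/(n + 4)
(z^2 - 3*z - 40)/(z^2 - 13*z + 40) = (z + 5)/(z - 5)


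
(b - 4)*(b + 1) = b^2 - 3*b - 4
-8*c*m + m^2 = m*(-8*c + m)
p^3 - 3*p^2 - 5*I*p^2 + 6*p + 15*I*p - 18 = (p - 3)*(p - 6*I)*(p + I)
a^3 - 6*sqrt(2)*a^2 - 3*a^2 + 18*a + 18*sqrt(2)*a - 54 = (a - 3)*(a - 3*sqrt(2))^2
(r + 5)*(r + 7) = r^2 + 12*r + 35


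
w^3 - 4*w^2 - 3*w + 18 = (w - 3)^2*(w + 2)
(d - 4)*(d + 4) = d^2 - 16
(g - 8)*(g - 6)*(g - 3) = g^3 - 17*g^2 + 90*g - 144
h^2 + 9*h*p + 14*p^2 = (h + 2*p)*(h + 7*p)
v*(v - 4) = v^2 - 4*v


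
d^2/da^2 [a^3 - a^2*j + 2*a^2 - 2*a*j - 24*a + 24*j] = 6*a - 2*j + 4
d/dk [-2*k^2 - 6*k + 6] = -4*k - 6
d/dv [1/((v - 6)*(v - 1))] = (7 - 2*v)/(v^4 - 14*v^3 + 61*v^2 - 84*v + 36)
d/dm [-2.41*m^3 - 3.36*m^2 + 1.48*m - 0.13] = -7.23*m^2 - 6.72*m + 1.48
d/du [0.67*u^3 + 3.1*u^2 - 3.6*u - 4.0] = 2.01*u^2 + 6.2*u - 3.6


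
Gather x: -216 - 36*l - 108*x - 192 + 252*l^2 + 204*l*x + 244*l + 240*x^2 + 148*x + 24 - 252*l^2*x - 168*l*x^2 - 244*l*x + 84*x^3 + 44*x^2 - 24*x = 252*l^2 + 208*l + 84*x^3 + x^2*(284 - 168*l) + x*(-252*l^2 - 40*l + 16) - 384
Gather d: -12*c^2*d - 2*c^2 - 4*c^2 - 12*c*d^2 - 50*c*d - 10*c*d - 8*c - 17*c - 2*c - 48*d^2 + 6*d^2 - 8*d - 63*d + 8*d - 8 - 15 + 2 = -6*c^2 - 27*c + d^2*(-12*c - 42) + d*(-12*c^2 - 60*c - 63) - 21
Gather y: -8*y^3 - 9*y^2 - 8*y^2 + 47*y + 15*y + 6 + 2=-8*y^3 - 17*y^2 + 62*y + 8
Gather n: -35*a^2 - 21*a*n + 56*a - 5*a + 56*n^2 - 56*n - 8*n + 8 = -35*a^2 + 51*a + 56*n^2 + n*(-21*a - 64) + 8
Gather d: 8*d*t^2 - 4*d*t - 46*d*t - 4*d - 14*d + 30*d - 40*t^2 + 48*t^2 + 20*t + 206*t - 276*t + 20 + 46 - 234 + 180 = d*(8*t^2 - 50*t + 12) + 8*t^2 - 50*t + 12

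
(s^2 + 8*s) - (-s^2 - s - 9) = 2*s^2 + 9*s + 9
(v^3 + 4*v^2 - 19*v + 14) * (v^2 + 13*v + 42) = v^5 + 17*v^4 + 75*v^3 - 65*v^2 - 616*v + 588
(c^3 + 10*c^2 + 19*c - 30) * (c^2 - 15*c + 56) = c^5 - 5*c^4 - 75*c^3 + 245*c^2 + 1514*c - 1680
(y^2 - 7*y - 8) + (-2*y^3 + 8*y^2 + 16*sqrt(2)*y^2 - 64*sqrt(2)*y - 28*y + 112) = -2*y^3 + 9*y^2 + 16*sqrt(2)*y^2 - 64*sqrt(2)*y - 35*y + 104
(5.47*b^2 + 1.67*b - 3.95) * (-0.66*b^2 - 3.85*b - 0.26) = -3.6102*b^4 - 22.1617*b^3 - 5.2447*b^2 + 14.7733*b + 1.027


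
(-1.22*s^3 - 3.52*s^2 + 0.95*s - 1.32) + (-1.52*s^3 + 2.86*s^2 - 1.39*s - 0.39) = -2.74*s^3 - 0.66*s^2 - 0.44*s - 1.71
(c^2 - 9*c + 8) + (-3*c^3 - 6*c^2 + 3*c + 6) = -3*c^3 - 5*c^2 - 6*c + 14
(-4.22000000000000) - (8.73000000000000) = -12.9500000000000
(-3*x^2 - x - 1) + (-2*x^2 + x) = -5*x^2 - 1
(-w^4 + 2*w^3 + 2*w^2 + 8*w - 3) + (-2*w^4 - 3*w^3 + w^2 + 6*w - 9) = -3*w^4 - w^3 + 3*w^2 + 14*w - 12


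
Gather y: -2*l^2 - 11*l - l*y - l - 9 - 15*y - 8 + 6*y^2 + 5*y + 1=-2*l^2 - 12*l + 6*y^2 + y*(-l - 10) - 16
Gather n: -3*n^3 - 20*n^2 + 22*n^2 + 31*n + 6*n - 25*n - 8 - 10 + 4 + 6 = -3*n^3 + 2*n^2 + 12*n - 8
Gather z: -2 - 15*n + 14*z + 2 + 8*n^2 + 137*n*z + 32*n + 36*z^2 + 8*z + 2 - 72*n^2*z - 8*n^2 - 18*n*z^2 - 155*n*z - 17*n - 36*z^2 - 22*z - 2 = -18*n*z^2 + z*(-72*n^2 - 18*n)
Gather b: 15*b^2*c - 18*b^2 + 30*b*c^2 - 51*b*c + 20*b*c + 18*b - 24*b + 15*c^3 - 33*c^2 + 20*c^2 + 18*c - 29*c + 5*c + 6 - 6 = b^2*(15*c - 18) + b*(30*c^2 - 31*c - 6) + 15*c^3 - 13*c^2 - 6*c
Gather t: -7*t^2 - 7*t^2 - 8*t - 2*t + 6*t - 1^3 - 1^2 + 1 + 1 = -14*t^2 - 4*t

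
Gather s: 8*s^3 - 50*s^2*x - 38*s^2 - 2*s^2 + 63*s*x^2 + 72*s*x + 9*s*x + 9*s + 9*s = 8*s^3 + s^2*(-50*x - 40) + s*(63*x^2 + 81*x + 18)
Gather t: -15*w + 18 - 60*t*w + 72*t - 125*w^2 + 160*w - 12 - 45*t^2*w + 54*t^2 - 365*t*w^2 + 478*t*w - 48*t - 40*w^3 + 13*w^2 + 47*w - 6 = t^2*(54 - 45*w) + t*(-365*w^2 + 418*w + 24) - 40*w^3 - 112*w^2 + 192*w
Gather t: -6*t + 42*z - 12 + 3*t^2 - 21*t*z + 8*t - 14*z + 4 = 3*t^2 + t*(2 - 21*z) + 28*z - 8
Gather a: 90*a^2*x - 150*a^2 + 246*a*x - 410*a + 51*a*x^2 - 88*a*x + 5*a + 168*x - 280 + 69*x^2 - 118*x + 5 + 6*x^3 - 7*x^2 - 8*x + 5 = a^2*(90*x - 150) + a*(51*x^2 + 158*x - 405) + 6*x^3 + 62*x^2 + 42*x - 270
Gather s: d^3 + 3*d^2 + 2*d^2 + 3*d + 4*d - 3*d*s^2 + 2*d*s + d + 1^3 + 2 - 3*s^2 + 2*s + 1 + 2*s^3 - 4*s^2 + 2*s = d^3 + 5*d^2 + 8*d + 2*s^3 + s^2*(-3*d - 7) + s*(2*d + 4) + 4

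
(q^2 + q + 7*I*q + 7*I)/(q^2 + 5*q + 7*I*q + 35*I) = (q + 1)/(q + 5)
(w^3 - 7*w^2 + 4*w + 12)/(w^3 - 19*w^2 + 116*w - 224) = (w^3 - 7*w^2 + 4*w + 12)/(w^3 - 19*w^2 + 116*w - 224)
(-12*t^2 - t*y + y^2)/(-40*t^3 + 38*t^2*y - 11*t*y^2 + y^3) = (3*t + y)/(10*t^2 - 7*t*y + y^2)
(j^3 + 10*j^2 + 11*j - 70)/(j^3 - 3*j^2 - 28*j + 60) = (j + 7)/(j - 6)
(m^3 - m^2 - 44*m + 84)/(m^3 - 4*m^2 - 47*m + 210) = (m - 2)/(m - 5)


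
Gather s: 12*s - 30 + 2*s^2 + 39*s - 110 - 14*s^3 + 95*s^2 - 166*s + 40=-14*s^3 + 97*s^2 - 115*s - 100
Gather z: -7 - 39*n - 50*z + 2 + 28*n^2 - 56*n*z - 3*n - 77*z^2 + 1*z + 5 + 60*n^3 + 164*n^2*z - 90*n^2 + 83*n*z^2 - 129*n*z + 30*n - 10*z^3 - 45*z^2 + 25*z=60*n^3 - 62*n^2 - 12*n - 10*z^3 + z^2*(83*n - 122) + z*(164*n^2 - 185*n - 24)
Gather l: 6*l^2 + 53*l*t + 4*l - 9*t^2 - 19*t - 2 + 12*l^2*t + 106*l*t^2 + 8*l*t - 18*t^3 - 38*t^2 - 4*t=l^2*(12*t + 6) + l*(106*t^2 + 61*t + 4) - 18*t^3 - 47*t^2 - 23*t - 2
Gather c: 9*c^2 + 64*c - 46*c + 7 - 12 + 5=9*c^2 + 18*c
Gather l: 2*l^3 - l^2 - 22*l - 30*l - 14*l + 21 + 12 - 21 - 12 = 2*l^3 - l^2 - 66*l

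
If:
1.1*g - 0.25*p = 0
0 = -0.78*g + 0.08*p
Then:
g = 0.00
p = 0.00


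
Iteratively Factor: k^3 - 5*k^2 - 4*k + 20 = (k - 2)*(k^2 - 3*k - 10) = (k - 5)*(k - 2)*(k + 2)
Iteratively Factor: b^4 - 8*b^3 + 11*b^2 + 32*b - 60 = (b - 3)*(b^3 - 5*b^2 - 4*b + 20) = (b - 3)*(b + 2)*(b^2 - 7*b + 10) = (b - 3)*(b - 2)*(b + 2)*(b - 5)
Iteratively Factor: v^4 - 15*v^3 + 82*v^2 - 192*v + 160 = (v - 5)*(v^3 - 10*v^2 + 32*v - 32) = (v - 5)*(v - 4)*(v^2 - 6*v + 8) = (v - 5)*(v - 4)^2*(v - 2)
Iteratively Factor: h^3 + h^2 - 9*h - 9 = (h - 3)*(h^2 + 4*h + 3) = (h - 3)*(h + 1)*(h + 3)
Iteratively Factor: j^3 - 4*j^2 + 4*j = (j - 2)*(j^2 - 2*j) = j*(j - 2)*(j - 2)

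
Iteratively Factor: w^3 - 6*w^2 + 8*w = (w)*(w^2 - 6*w + 8) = w*(w - 2)*(w - 4)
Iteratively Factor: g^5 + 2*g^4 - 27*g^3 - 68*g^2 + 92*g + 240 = (g + 4)*(g^4 - 2*g^3 - 19*g^2 + 8*g + 60) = (g + 3)*(g + 4)*(g^3 - 5*g^2 - 4*g + 20) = (g - 2)*(g + 3)*(g + 4)*(g^2 - 3*g - 10) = (g - 2)*(g + 2)*(g + 3)*(g + 4)*(g - 5)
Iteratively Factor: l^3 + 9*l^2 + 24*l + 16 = (l + 4)*(l^2 + 5*l + 4) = (l + 4)^2*(l + 1)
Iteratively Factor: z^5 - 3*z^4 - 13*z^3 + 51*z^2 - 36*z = (z - 3)*(z^4 - 13*z^2 + 12*z) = (z - 3)^2*(z^3 + 3*z^2 - 4*z) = (z - 3)^2*(z - 1)*(z^2 + 4*z) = z*(z - 3)^2*(z - 1)*(z + 4)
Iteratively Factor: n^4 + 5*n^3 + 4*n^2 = (n)*(n^3 + 5*n^2 + 4*n) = n*(n + 1)*(n^2 + 4*n) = n^2*(n + 1)*(n + 4)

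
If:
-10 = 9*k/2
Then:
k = -20/9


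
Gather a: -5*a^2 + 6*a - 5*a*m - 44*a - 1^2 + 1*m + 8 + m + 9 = -5*a^2 + a*(-5*m - 38) + 2*m + 16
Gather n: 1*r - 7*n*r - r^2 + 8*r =-7*n*r - r^2 + 9*r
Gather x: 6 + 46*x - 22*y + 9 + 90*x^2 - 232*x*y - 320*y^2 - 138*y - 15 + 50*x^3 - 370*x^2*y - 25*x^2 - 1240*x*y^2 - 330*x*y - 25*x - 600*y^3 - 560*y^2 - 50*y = 50*x^3 + x^2*(65 - 370*y) + x*(-1240*y^2 - 562*y + 21) - 600*y^3 - 880*y^2 - 210*y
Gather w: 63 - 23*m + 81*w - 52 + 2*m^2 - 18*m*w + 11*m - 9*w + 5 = 2*m^2 - 12*m + w*(72 - 18*m) + 16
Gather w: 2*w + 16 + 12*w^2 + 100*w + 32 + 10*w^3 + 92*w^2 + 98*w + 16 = 10*w^3 + 104*w^2 + 200*w + 64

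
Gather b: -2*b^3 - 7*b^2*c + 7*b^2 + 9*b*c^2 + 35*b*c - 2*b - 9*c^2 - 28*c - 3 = -2*b^3 + b^2*(7 - 7*c) + b*(9*c^2 + 35*c - 2) - 9*c^2 - 28*c - 3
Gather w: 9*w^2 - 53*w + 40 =9*w^2 - 53*w + 40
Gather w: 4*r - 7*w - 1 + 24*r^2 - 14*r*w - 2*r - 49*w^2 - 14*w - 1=24*r^2 + 2*r - 49*w^2 + w*(-14*r - 21) - 2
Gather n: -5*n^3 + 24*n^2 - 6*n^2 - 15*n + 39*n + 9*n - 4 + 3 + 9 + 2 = -5*n^3 + 18*n^2 + 33*n + 10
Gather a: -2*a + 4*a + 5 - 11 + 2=2*a - 4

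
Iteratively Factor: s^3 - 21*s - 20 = (s + 4)*(s^2 - 4*s - 5) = (s - 5)*(s + 4)*(s + 1)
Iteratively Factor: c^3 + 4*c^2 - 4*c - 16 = (c + 2)*(c^2 + 2*c - 8) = (c - 2)*(c + 2)*(c + 4)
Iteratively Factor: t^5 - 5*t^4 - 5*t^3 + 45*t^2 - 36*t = (t - 4)*(t^4 - t^3 - 9*t^2 + 9*t) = (t - 4)*(t - 1)*(t^3 - 9*t) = (t - 4)*(t - 3)*(t - 1)*(t^2 + 3*t) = t*(t - 4)*(t - 3)*(t - 1)*(t + 3)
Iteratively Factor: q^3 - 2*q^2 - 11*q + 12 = (q - 1)*(q^2 - q - 12) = (q - 4)*(q - 1)*(q + 3)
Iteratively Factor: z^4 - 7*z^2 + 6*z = (z)*(z^3 - 7*z + 6) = z*(z - 1)*(z^2 + z - 6) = z*(z - 1)*(z + 3)*(z - 2)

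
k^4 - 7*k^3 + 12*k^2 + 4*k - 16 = (k - 4)*(k - 2)^2*(k + 1)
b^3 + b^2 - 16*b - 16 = (b - 4)*(b + 1)*(b + 4)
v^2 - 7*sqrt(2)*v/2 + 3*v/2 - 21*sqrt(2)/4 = (v + 3/2)*(v - 7*sqrt(2)/2)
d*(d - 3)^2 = d^3 - 6*d^2 + 9*d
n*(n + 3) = n^2 + 3*n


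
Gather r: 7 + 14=21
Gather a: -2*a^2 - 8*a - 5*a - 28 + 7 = -2*a^2 - 13*a - 21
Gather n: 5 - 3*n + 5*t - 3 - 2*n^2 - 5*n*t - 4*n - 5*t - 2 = -2*n^2 + n*(-5*t - 7)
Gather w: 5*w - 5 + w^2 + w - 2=w^2 + 6*w - 7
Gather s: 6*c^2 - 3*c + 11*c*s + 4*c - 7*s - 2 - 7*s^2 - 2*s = 6*c^2 + c - 7*s^2 + s*(11*c - 9) - 2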